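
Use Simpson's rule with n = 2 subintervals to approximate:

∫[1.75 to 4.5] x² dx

f(x) = x²
a = 1.75, b = 4.5, n = 2
h = (b - a)/n = 1.375000

Simpson's rule: (h/3)[f(x₀) + 4f(x₁) + 2f(x₂) + ... + f(xₙ)]

x_0 = 1.7500, f(x_0) = 3.062500, coefficient = 1
x_1 = 3.1250, f(x_1) = 9.765625, coefficient = 4
x_2 = 4.5000, f(x_2) = 20.250000, coefficient = 1

I ≈ (1.375000/3) × 62.375000 = 28.588542
Exact value: 28.588542
Error: 0.000000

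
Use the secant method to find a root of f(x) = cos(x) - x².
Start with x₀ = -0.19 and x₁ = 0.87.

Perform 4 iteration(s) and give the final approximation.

f(x) = cos(x) - x²
x₀ = -0.19, x₁ = 0.87

Secant formula: x_{n+1} = x_n - f(x_n)(x_n - x_{n-1})/(f(x_n) - f(x_{n-1}))

Iteration 1:
  f(-0.190000) = 0.945904
  f(0.870000) = -0.112073
  x_2 = 0.870000 - (-0.112073)×(0.870000 - (-0.190000))/(-0.112073 - 0.945904)
       = 0.757712
Iteration 2:
  f(0.870000) = -0.112073
  f(0.757712) = 0.152282
  x_3 = 0.757712 - 0.152282×(0.757712 - 0.870000)/(0.152282 - (-0.112073))
       = 0.822396
Iteration 3:
  f(0.757712) = 0.152282
  f(0.822396) = 0.004133
  x_4 = 0.822396 - 0.004133×(0.822396 - 0.757712)/(0.004133 - 0.152282)
       = 0.824200
Iteration 4:
  f(0.822396) = 0.004133
  f(0.824200) = -0.000162
  x_5 = 0.824200 - (-0.000162)×(0.824200 - 0.822396)/(-0.000162 - 0.004133)
       = 0.824132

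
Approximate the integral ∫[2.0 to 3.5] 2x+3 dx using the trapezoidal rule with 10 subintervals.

f(x) = 2x+3
a = 2.0, b = 3.5, n = 10
h = (b - a)/n = 0.150000

Trapezoidal rule: (h/2)[f(x₀) + 2f(x₁) + 2f(x₂) + ... + f(xₙ)]

x_0 = 2.0000, f(x_0) = 7.000000, coefficient = 1
x_1 = 2.1500, f(x_1) = 7.300000, coefficient = 2
x_2 = 2.3000, f(x_2) = 7.600000, coefficient = 2
x_3 = 2.4500, f(x_3) = 7.900000, coefficient = 2
x_4 = 2.6000, f(x_4) = 8.200000, coefficient = 2
x_5 = 2.7500, f(x_5) = 8.500000, coefficient = 2
x_6 = 2.9000, f(x_6) = 8.800000, coefficient = 2
x_7 = 3.0500, f(x_7) = 9.100000, coefficient = 2
x_8 = 3.2000, f(x_8) = 9.400000, coefficient = 2
x_9 = 3.3500, f(x_9) = 9.700000, coefficient = 2
x_10 = 3.5000, f(x_10) = 10.000000, coefficient = 1

I ≈ (0.150000/2) × 170.000000 = 12.750000
Exact value: 12.750000
Error: 0.000000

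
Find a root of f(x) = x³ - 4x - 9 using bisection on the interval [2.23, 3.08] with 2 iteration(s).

f(x) = x³ - 4x - 9
Initial interval: [2.23, 3.08]

Iteration 1:
  c_1 = (2.230000 + 3.080000)/2 = 2.655000
  f(c_1) = f(2.655000) = -0.904839
  f(a) × f(c) ≥ 0, new interval: [2.655000, 3.080000]
Iteration 2:
  c_2 = (2.655000 + 3.080000)/2 = 2.867500
  f(c_2) = f(2.867500) = 3.108180
  f(a) × f(c) < 0, new interval: [2.655000, 2.867500]

After 2 iteration(s), the approximation is c_2 = 2.867500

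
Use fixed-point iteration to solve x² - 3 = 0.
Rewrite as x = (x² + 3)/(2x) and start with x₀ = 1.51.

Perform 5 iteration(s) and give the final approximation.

Equation: x² - 3 = 0
Fixed-point form: x = (x² + 3)/(2x)
x₀ = 1.51

x_1 = g(1.510000) = 1.748377
x_2 = g(1.748377) = 1.732127
x_3 = g(1.732127) = 1.732051
x_4 = g(1.732051) = 1.732051
x_5 = g(1.732051) = 1.732051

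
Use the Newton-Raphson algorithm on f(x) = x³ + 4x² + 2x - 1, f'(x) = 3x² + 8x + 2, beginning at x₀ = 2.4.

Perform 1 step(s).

f(x) = x³ + 4x² + 2x - 1
f'(x) = 3x² + 8x + 2
x₀ = 2.4

Newton-Raphson formula: x_{n+1} = x_n - f(x_n)/f'(x_n)

Iteration 1:
  f(2.400000) = 40.664000
  f'(2.400000) = 38.480000
  x_1 = 2.400000 - 40.664000/38.480000 = 1.343243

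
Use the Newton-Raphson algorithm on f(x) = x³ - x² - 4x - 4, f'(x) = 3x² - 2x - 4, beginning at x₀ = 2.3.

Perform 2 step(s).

f(x) = x³ - x² - 4x - 4
f'(x) = 3x² - 2x - 4
x₀ = 2.3

Newton-Raphson formula: x_{n+1} = x_n - f(x_n)/f'(x_n)

Iteration 1:
  f(2.300000) = -6.323000
  f'(2.300000) = 7.270000
  x_1 = 2.300000 - (-6.323000)/7.270000 = 3.169739
Iteration 2:
  f(3.169739) = 5.120937
  f'(3.169739) = 19.802252
  x_2 = 3.169739 - 5.120937/19.802252 = 2.911135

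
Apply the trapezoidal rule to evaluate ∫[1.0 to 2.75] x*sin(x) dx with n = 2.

f(x) = x*sin(x)
a = 1.0, b = 2.75, n = 2
h = (b - a)/n = 0.875000

Trapezoidal rule: (h/2)[f(x₀) + 2f(x₁) + 2f(x₂) + ... + f(xₙ)]

x_0 = 1.0000, f(x_0) = 0.841471, coefficient = 1
x_1 = 1.8750, f(x_1) = 1.788911, coefficient = 2
x_2 = 2.7500, f(x_2) = 1.049568, coefficient = 1

I ≈ (0.875000/2) × 5.468860 = 2.392626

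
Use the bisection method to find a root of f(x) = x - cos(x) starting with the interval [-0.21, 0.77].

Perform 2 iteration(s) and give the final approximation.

f(x) = x - cos(x)
Initial interval: [-0.21, 0.77]

Iteration 1:
  c_1 = (-0.210000 + 0.770000)/2 = 0.280000
  f(c_1) = f(0.280000) = -0.681055
  f(a) × f(c) ≥ 0, new interval: [0.280000, 0.770000]
Iteration 2:
  c_2 = (0.280000 + 0.770000)/2 = 0.525000
  f(c_2) = f(0.525000) = -0.340324
  f(a) × f(c) ≥ 0, new interval: [0.525000, 0.770000]

After 2 iteration(s), the approximation is c_2 = 0.525000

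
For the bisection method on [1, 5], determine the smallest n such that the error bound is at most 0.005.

We need (b-a)/2^n ≤ 0.005
(5 - 1)/2^n ≤ 0.005
4/2^n ≤ 0.005
2^n ≥ 800
n ≥ log₂(800) = 9.64
n ≥ 10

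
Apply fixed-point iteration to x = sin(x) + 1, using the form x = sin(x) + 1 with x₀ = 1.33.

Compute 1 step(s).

Equation: x = sin(x) + 1
Fixed-point form: x = sin(x) + 1
x₀ = 1.33

x_1 = g(1.330000) = 1.971148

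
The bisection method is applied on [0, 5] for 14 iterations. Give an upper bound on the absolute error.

Bisection error bound: |error| ≤ (b-a)/2^n
|error| ≤ (5 - 0)/2^14 = 5/2^14
|error| ≤ 0.0003051758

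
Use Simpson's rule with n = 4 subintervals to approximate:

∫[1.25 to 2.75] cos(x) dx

f(x) = cos(x)
a = 1.25, b = 2.75, n = 4
h = (b - a)/n = 0.375000

Simpson's rule: (h/3)[f(x₀) + 4f(x₁) + 2f(x₂) + ... + f(xₙ)]

x_0 = 1.2500, f(x_0) = 0.315322, coefficient = 1
x_1 = 1.6250, f(x_1) = -0.054177, coefficient = 4
x_2 = 2.0000, f(x_2) = -0.416147, coefficient = 2
x_3 = 2.3750, f(x_3) = -0.720278, coefficient = 4
x_4 = 2.7500, f(x_4) = -0.924302, coefficient = 1

I ≈ (0.375000/3) × -4.539096 = -0.567387
Exact value: -0.567324
Error: 0.000063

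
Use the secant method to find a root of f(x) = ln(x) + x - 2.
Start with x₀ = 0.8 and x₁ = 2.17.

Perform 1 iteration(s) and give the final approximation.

f(x) = ln(x) + x - 2
x₀ = 0.8, x₁ = 2.17

Secant formula: x_{n+1} = x_n - f(x_n)(x_n - x_{n-1})/(f(x_n) - f(x_{n-1}))

Iteration 1:
  f(0.800000) = -1.423144
  f(2.170000) = 0.944727
  x_2 = 2.170000 - 0.944727×(2.170000 - 0.800000)/(0.944727 - (-1.423144))
       = 1.623401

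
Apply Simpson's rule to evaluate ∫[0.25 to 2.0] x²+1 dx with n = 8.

f(x) = x²+1
a = 0.25, b = 2.0, n = 8
h = (b - a)/n = 0.218750

Simpson's rule: (h/3)[f(x₀) + 4f(x₁) + 2f(x₂) + ... + f(xₙ)]

x_0 = 0.2500, f(x_0) = 1.062500, coefficient = 1
x_1 = 0.4688, f(x_1) = 1.219727, coefficient = 4
x_2 = 0.6875, f(x_2) = 1.472656, coefficient = 2
x_3 = 0.9062, f(x_3) = 1.821289, coefficient = 4
x_4 = 1.1250, f(x_4) = 2.265625, coefficient = 2
x_5 = 1.3438, f(x_5) = 2.805664, coefficient = 4
x_6 = 1.5625, f(x_6) = 3.441406, coefficient = 2
x_7 = 1.7812, f(x_7) = 4.172852, coefficient = 4
x_8 = 2.0000, f(x_8) = 5.000000, coefficient = 1

I ≈ (0.218750/3) × 60.500000 = 4.411458
Exact value: 4.411458
Error: 0.000000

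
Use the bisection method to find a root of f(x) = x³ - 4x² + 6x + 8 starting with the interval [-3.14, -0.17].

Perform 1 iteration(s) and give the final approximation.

f(x) = x³ - 4x² + 6x + 8
Initial interval: [-3.14, -0.17]

Iteration 1:
  c_1 = (-3.140000 + (-0.170000))/2 = -1.655000
  f(c_1) = f(-1.655000) = -17.419186
  f(a) × f(c) ≥ 0, new interval: [-1.655000, -0.170000]

After 1 iteration(s), the approximation is c_1 = -1.655000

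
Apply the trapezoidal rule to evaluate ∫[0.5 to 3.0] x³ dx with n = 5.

f(x) = x³
a = 0.5, b = 3.0, n = 5
h = (b - a)/n = 0.500000

Trapezoidal rule: (h/2)[f(x₀) + 2f(x₁) + 2f(x₂) + ... + f(xₙ)]

x_0 = 0.5000, f(x_0) = 0.125000, coefficient = 1
x_1 = 1.0000, f(x_1) = 1.000000, coefficient = 2
x_2 = 1.5000, f(x_2) = 3.375000, coefficient = 2
x_3 = 2.0000, f(x_3) = 8.000000, coefficient = 2
x_4 = 2.5000, f(x_4) = 15.625000, coefficient = 2
x_5 = 3.0000, f(x_5) = 27.000000, coefficient = 1

I ≈ (0.500000/2) × 83.125000 = 20.781250
Exact value: 20.234375
Error: 0.546875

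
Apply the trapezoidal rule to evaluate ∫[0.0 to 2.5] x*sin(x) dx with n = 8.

f(x) = x*sin(x)
a = 0.0, b = 2.5, n = 8
h = (b - a)/n = 0.312500

Trapezoidal rule: (h/2)[f(x₀) + 2f(x₁) + 2f(x₂) + ... + f(xₙ)]

x_0 = 0.0000, f(x_0) = 0.000000, coefficient = 1
x_1 = 0.3125, f(x_1) = 0.096075, coefficient = 2
x_2 = 0.6250, f(x_2) = 0.365686, coefficient = 2
x_3 = 0.9375, f(x_3) = 0.755701, coefficient = 2
x_4 = 1.2500, f(x_4) = 1.186231, coefficient = 2
x_5 = 1.5625, f(x_5) = 1.562446, coefficient = 2
x_6 = 1.8750, f(x_6) = 1.788911, coefficient = 2
x_7 = 2.1875, f(x_7) = 1.784539, coefficient = 2
x_8 = 2.5000, f(x_8) = 1.496180, coefficient = 1

I ≈ (0.312500/2) × 16.575357 = 2.589900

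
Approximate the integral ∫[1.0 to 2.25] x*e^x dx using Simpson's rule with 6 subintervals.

f(x) = x*e^x
a = 1.0, b = 2.25, n = 6
h = (b - a)/n = 0.208333

Simpson's rule: (h/3)[f(x₀) + 4f(x₁) + 2f(x₂) + ... + f(xₙ)]

x_0 = 1.0000, f(x_0) = 2.718282, coefficient = 1
x_1 = 1.2083, f(x_1) = 4.045379, coefficient = 4
x_2 = 1.4167, f(x_2) = 5.841417, coefficient = 2
x_3 = 1.6250, f(x_3) = 8.252431, coefficient = 4
x_4 = 1.8333, f(x_4) = 11.466952, coefficient = 2
x_5 = 2.0417, f(x_5) = 15.727852, coefficient = 4
x_6 = 2.2500, f(x_6) = 21.347406, coefficient = 1

I ≈ (0.208333/3) × 170.785072 = 11.860074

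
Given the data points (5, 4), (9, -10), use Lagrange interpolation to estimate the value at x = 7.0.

Lagrange interpolation formula:
P(x) = Σ yᵢ × Lᵢ(x)
where Lᵢ(x) = Π_{j≠i} (x - xⱼ)/(xᵢ - xⱼ)

L_0(7.0) = (7.0 - 9)/(5 - 9) = 0.500000
L_1(7.0) = (7.0 - 5)/(9 - 5) = 0.500000

P(7.0) = 4×L_0(7.0) + (-10)×L_1(7.0)
P(7.0) = -3.000000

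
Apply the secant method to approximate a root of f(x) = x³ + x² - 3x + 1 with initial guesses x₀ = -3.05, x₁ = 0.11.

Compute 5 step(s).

f(x) = x³ + x² - 3x + 1
x₀ = -3.05, x₁ = 0.11

Secant formula: x_{n+1} = x_n - f(x_n)(x_n - x_{n-1})/(f(x_n) - f(x_{n-1}))

Iteration 1:
  f(-3.050000) = -8.920125
  f(0.110000) = 0.683431
  x_2 = 0.110000 - 0.683431×(0.110000 - (-3.050000))/(0.683431 - (-8.920125))
       = -0.114879
Iteration 2:
  f(0.110000) = 0.683431
  f(-0.114879) = 1.356319
  x_3 = -0.114879 - 1.356319×(-0.114879 - 0.110000)/(1.356319 - 0.683431)
       = 0.338403
Iteration 3:
  f(-0.114879) = 1.356319
  f(0.338403) = 0.138061
  x_4 = 0.338403 - 0.138061×(0.338403 - (-0.114879))/(0.138061 - 1.356319)
       = 0.389772
Iteration 4:
  f(0.338403) = 0.138061
  f(0.389772) = 0.041822
  x_5 = 0.389772 - 0.041822×(0.389772 - 0.338403)/(0.041822 - 0.138061)
       = 0.412095
Iteration 5:
  f(0.389772) = 0.041822
  f(0.412095) = 0.003521
  x_6 = 0.412095 - 0.003521×(0.412095 - 0.389772)/(0.003521 - 0.041822)
       = 0.414147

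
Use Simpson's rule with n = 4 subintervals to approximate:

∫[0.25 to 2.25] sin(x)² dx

f(x) = sin(x)²
a = 0.25, b = 2.25, n = 4
h = (b - a)/n = 0.500000

Simpson's rule: (h/3)[f(x₀) + 4f(x₁) + 2f(x₂) + ... + f(xₙ)]

x_0 = 0.2500, f(x_0) = 0.061209, coefficient = 1
x_1 = 0.7500, f(x_1) = 0.464631, coefficient = 4
x_2 = 1.2500, f(x_2) = 0.900572, coefficient = 2
x_3 = 1.7500, f(x_3) = 0.968228, coefficient = 4
x_4 = 2.2500, f(x_4) = 0.605398, coefficient = 1

I ≈ (0.500000/3) × 8.199189 = 1.366532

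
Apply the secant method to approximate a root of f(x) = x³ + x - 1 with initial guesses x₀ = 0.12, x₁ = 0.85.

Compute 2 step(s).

f(x) = x³ + x - 1
x₀ = 0.12, x₁ = 0.85

Secant formula: x_{n+1} = x_n - f(x_n)(x_n - x_{n-1})/(f(x_n) - f(x_{n-1}))

Iteration 1:
  f(0.120000) = -0.878272
  f(0.850000) = 0.464125
  x_2 = 0.850000 - 0.464125×(0.850000 - 0.120000)/(0.464125 - (-0.878272))
       = 0.597607
Iteration 2:
  f(0.850000) = 0.464125
  f(0.597607) = -0.188967
  x_3 = 0.597607 - (-0.188967)×(0.597607 - 0.850000)/(-0.188967 - 0.464125)
       = 0.670635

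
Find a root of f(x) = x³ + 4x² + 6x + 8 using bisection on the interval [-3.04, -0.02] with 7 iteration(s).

f(x) = x³ + 4x² + 6x + 8
Initial interval: [-3.04, -0.02]

Iteration 1:
  c_1 = (-3.040000 + (-0.020000))/2 = -1.530000
  f(c_1) = f(-1.530000) = 4.602023
  f(a) × f(c) < 0, new interval: [-3.040000, -1.530000]
Iteration 2:
  c_2 = (-3.040000 + (-1.530000))/2 = -2.285000
  f(c_2) = f(-2.285000) = 3.244401
  f(a) × f(c) < 0, new interval: [-3.040000, -2.285000]
Iteration 3:
  c_3 = (-3.040000 + (-2.285000))/2 = -2.662500
  f(c_3) = f(-2.662500) = 1.506412
  f(a) × f(c) < 0, new interval: [-3.040000, -2.662500]
Iteration 4:
  c_4 = (-3.040000 + (-2.662500))/2 = -2.851250
  f(c_4) = f(-2.851250) = 0.231409
  f(a) × f(c) < 0, new interval: [-3.040000, -2.851250]
Iteration 5:
  c_5 = (-3.040000 + (-2.851250))/2 = -2.945625
  f(c_5) = f(-2.945625) = -0.525247
  f(a) × f(c) ≥ 0, new interval: [-2.945625, -2.851250]
Iteration 6:
  c_6 = (-2.945625 + (-2.851250))/2 = -2.898438
  f(c_6) = f(-2.898438) = -0.136465
  f(a) × f(c) ≥ 0, new interval: [-2.898438, -2.851250]
Iteration 7:
  c_7 = (-2.898438 + (-2.851250))/2 = -2.874844
  f(c_7) = f(-2.874844) = 0.050046
  f(a) × f(c) < 0, new interval: [-2.898438, -2.874844]

After 7 iteration(s), the approximation is c_7 = -2.874844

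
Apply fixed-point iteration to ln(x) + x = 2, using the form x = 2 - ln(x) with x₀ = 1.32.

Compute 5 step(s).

Equation: ln(x) + x = 2
Fixed-point form: x = 2 - ln(x)
x₀ = 1.32

x_1 = g(1.320000) = 1.722368
x_2 = g(1.722368) = 1.456300
x_3 = g(1.456300) = 1.624101
x_4 = g(1.624101) = 1.515045
x_5 = g(1.515045) = 1.584555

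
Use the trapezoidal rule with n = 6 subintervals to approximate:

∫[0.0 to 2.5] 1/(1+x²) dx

f(x) = 1/(1+x²)
a = 0.0, b = 2.5, n = 6
h = (b - a)/n = 0.416667

Trapezoidal rule: (h/2)[f(x₀) + 2f(x₁) + 2f(x₂) + ... + f(xₙ)]

x_0 = 0.0000, f(x_0) = 1.000000, coefficient = 1
x_1 = 0.4167, f(x_1) = 0.852071, coefficient = 2
x_2 = 0.8333, f(x_2) = 0.590164, coefficient = 2
x_3 = 1.2500, f(x_3) = 0.390244, coefficient = 2
x_4 = 1.6667, f(x_4) = 0.264706, coefficient = 2
x_5 = 2.0833, f(x_5) = 0.187256, coefficient = 2
x_6 = 2.5000, f(x_6) = 0.137931, coefficient = 1

I ≈ (0.416667/2) × 5.706813 = 1.188919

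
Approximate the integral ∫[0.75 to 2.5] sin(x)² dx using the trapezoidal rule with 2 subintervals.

f(x) = sin(x)²
a = 0.75, b = 2.5, n = 2
h = (b - a)/n = 0.875000

Trapezoidal rule: (h/2)[f(x₀) + 2f(x₁) + 2f(x₂) + ... + f(xₙ)]

x_0 = 0.7500, f(x_0) = 0.464631, coefficient = 1
x_1 = 1.6250, f(x_1) = 0.997065, coefficient = 2
x_2 = 2.5000, f(x_2) = 0.358169, coefficient = 1

I ≈ (0.875000/2) × 2.816930 = 1.232407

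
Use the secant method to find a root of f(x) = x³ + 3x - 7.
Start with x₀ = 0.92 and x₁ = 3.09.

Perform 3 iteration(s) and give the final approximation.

f(x) = x³ + 3x - 7
x₀ = 0.92, x₁ = 3.09

Secant formula: x_{n+1} = x_n - f(x_n)(x_n - x_{n-1})/(f(x_n) - f(x_{n-1}))

Iteration 1:
  f(0.920000) = -3.461312
  f(3.090000) = 31.773629
  x_2 = 3.090000 - 31.773629×(3.090000 - 0.920000)/(31.773629 - (-3.461312))
       = 1.133170
Iteration 2:
  f(3.090000) = 31.773629
  f(1.133170) = -2.145413
  x_3 = 1.133170 - (-2.145413)×(1.133170 - 3.090000)/(-2.145413 - 31.773629)
       = 1.256942
Iteration 3:
  f(1.133170) = -2.145413
  f(1.256942) = -1.243329
  x_4 = 1.256942 - (-1.243329)×(1.256942 - 1.133170)/(-1.243329 - (-2.145413))
       = 1.427534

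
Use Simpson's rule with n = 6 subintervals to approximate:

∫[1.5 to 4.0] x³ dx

f(x) = x³
a = 1.5, b = 4.0, n = 6
h = (b - a)/n = 0.416667

Simpson's rule: (h/3)[f(x₀) + 4f(x₁) + 2f(x₂) + ... + f(xₙ)]

x_0 = 1.5000, f(x_0) = 3.375000, coefficient = 1
x_1 = 1.9167, f(x_1) = 7.041088, coefficient = 4
x_2 = 2.3333, f(x_2) = 12.703704, coefficient = 2
x_3 = 2.7500, f(x_3) = 20.796875, coefficient = 4
x_4 = 3.1667, f(x_4) = 31.754630, coefficient = 2
x_5 = 3.5833, f(x_5) = 46.010995, coefficient = 4
x_6 = 4.0000, f(x_6) = 64.000000, coefficient = 1

I ≈ (0.416667/3) × 451.687500 = 62.734375
Exact value: 62.734375
Error: 0.000000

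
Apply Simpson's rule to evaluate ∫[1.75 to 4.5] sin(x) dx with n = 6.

f(x) = sin(x)
a = 1.75, b = 4.5, n = 6
h = (b - a)/n = 0.458333

Simpson's rule: (h/3)[f(x₀) + 4f(x₁) + 2f(x₂) + ... + f(xₙ)]

x_0 = 1.7500, f(x_0) = 0.983986, coefficient = 1
x_1 = 2.2083, f(x_1) = 0.803564, coefficient = 4
x_2 = 2.6667, f(x_2) = 0.457273, coefficient = 2
x_3 = 3.1250, f(x_3) = 0.016592, coefficient = 4
x_4 = 3.5833, f(x_4) = -0.427514, coefficient = 2
x_5 = 4.0417, f(x_5) = -0.783373, coefficient = 4
x_6 = 4.5000, f(x_6) = -0.977530, coefficient = 1

I ≈ (0.458333/3) × 0.213106 = 0.032558
Exact value: 0.032550
Error: 0.000008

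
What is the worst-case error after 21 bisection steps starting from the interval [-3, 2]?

Bisection error bound: |error| ≤ (b-a)/2^n
|error| ≤ (2 - (-3))/2^21 = 5/2^21
|error| ≤ 0.0000023842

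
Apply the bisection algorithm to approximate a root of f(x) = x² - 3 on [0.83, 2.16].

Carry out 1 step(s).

f(x) = x² - 3
Initial interval: [0.83, 2.16]

Iteration 1:
  c_1 = (0.830000 + 2.160000)/2 = 1.495000
  f(c_1) = f(1.495000) = -0.764975
  f(a) × f(c) ≥ 0, new interval: [1.495000, 2.160000]

After 1 iteration(s), the approximation is c_1 = 1.495000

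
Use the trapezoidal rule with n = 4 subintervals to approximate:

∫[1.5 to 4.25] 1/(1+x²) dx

f(x) = 1/(1+x²)
a = 1.5, b = 4.25, n = 4
h = (b - a)/n = 0.687500

Trapezoidal rule: (h/2)[f(x₀) + 2f(x₁) + 2f(x₂) + ... + f(xₙ)]

x_0 = 1.5000, f(x_0) = 0.307692, coefficient = 1
x_1 = 2.1875, f(x_1) = 0.172856, coefficient = 2
x_2 = 2.8750, f(x_2) = 0.107926, coefficient = 2
x_3 = 3.5625, f(x_3) = 0.073039, coefficient = 2
x_4 = 4.2500, f(x_4) = 0.052459, coefficient = 1

I ≈ (0.687500/2) × 1.067792 = 0.367054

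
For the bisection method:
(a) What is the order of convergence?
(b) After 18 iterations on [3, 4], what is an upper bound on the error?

(a) Bisection has linear (order 1) convergence; the error is halved each step.

(b) Error bound = (b-a)/2^n = (4 - 3)/2^{18}
    = 1/2^{18}

(a) 1 (linear); (b) error ≤ 3.81e-06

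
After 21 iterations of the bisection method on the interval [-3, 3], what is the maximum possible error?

Bisection error bound: |error| ≤ (b-a)/2^n
|error| ≤ (3 - (-3))/2^21 = 6/2^21
|error| ≤ 0.0000028610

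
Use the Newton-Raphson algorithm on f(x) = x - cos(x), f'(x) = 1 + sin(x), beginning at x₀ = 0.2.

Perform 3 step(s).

f(x) = x - cos(x)
f'(x) = 1 + sin(x)
x₀ = 0.2

Newton-Raphson formula: x_{n+1} = x_n - f(x_n)/f'(x_n)

Iteration 1:
  f(0.200000) = -0.780067
  f'(0.200000) = 1.198669
  x_1 = 0.200000 - (-0.780067)/1.198669 = 0.850777
Iteration 2:
  f(0.850777) = 0.191378
  f'(0.850777) = 1.751793
  x_2 = 0.850777 - 0.191378/1.751793 = 0.741530
Iteration 3:
  f(0.741530) = 0.004094
  f'(0.741530) = 1.675417
  x_3 = 0.741530 - 0.004094/1.675417 = 0.739086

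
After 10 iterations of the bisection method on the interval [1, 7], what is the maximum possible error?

Bisection error bound: |error| ≤ (b-a)/2^n
|error| ≤ (7 - 1)/2^10 = 6/2^10
|error| ≤ 0.0058593750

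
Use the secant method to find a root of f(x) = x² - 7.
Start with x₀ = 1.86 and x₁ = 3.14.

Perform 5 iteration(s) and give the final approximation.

f(x) = x² - 7
x₀ = 1.86, x₁ = 3.14

Secant formula: x_{n+1} = x_n - f(x_n)(x_n - x_{n-1})/(f(x_n) - f(x_{n-1}))

Iteration 1:
  f(1.860000) = -3.540400
  f(3.140000) = 2.859600
  x_2 = 3.140000 - 2.859600×(3.140000 - 1.860000)/(2.859600 - (-3.540400))
       = 2.568080
Iteration 2:
  f(3.140000) = 2.859600
  f(2.568080) = -0.404965
  x_3 = 2.568080 - (-0.404965)×(2.568080 - 3.140000)/(-0.404965 - 2.859600)
       = 2.639026
Iteration 3:
  f(2.568080) = -0.404965
  f(2.639026) = -0.035542
  x_4 = 2.639026 - (-0.035542)×(2.639026 - 2.568080)/(-0.035542 - (-0.404965))
       = 2.645852
Iteration 4:
  f(2.639026) = -0.035542
  f(2.645852) = 0.000531
  x_5 = 2.645852 - 0.000531×(2.645852 - 2.639026)/(0.000531 - (-0.035542))
       = 2.645751
Iteration 5:
  f(2.645852) = 0.000531
  f(2.645751) = -0.000001
  x_6 = 2.645751 - (-0.000001)×(2.645751 - 2.645852)/(-0.000001 - 0.000531)
       = 2.645751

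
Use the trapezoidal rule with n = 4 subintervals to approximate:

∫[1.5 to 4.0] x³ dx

f(x) = x³
a = 1.5, b = 4.0, n = 4
h = (b - a)/n = 0.625000

Trapezoidal rule: (h/2)[f(x₀) + 2f(x₁) + 2f(x₂) + ... + f(xₙ)]

x_0 = 1.5000, f(x_0) = 3.375000, coefficient = 1
x_1 = 2.1250, f(x_1) = 9.595703, coefficient = 2
x_2 = 2.7500, f(x_2) = 20.796875, coefficient = 2
x_3 = 3.3750, f(x_3) = 38.443359, coefficient = 2
x_4 = 4.0000, f(x_4) = 64.000000, coefficient = 1

I ≈ (0.625000/2) × 205.046875 = 64.077148
Exact value: 62.734375
Error: 1.342773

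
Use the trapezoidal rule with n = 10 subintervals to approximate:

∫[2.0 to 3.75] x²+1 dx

f(x) = x²+1
a = 2.0, b = 3.75, n = 10
h = (b - a)/n = 0.175000

Trapezoidal rule: (h/2)[f(x₀) + 2f(x₁) + 2f(x₂) + ... + f(xₙ)]

x_0 = 2.0000, f(x_0) = 5.000000, coefficient = 1
x_1 = 2.1750, f(x_1) = 5.730625, coefficient = 2
x_2 = 2.3500, f(x_2) = 6.522500, coefficient = 2
x_3 = 2.5250, f(x_3) = 7.375625, coefficient = 2
x_4 = 2.7000, f(x_4) = 8.290000, coefficient = 2
x_5 = 2.8750, f(x_5) = 9.265625, coefficient = 2
x_6 = 3.0500, f(x_6) = 10.302500, coefficient = 2
x_7 = 3.2250, f(x_7) = 11.400625, coefficient = 2
x_8 = 3.4000, f(x_8) = 12.560000, coefficient = 2
x_9 = 3.5750, f(x_9) = 13.780625, coefficient = 2
x_10 = 3.7500, f(x_10) = 15.062500, coefficient = 1

I ≈ (0.175000/2) × 190.518750 = 16.670391
Exact value: 16.661458
Error: 0.008932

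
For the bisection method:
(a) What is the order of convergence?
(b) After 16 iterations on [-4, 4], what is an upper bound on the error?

(a) Bisection has linear (order 1) convergence; the error is halved each step.

(b) Error bound = (b-a)/2^n = (4 - (-4))/2^{16}
    = 8/2^{16}

(a) 1 (linear); (b) error ≤ 1.22e-04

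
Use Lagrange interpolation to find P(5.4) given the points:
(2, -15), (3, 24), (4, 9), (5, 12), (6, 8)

Lagrange interpolation formula:
P(x) = Σ yᵢ × Lᵢ(x)
where Lᵢ(x) = Π_{j≠i} (x - xⱼ)/(xᵢ - xⱼ)

L_0(5.4) = (5.4 - 3)/(2 - 3) × (5.4 - 4)/(2 - 4) × (5.4 - 5)/(2 - 5) × (5.4 - 6)/(2 - 6) = -0.033600
L_1(5.4) = (5.4 - 2)/(3 - 2) × (5.4 - 4)/(3 - 4) × (5.4 - 5)/(3 - 5) × (5.4 - 6)/(3 - 6) = 0.190400
L_2(5.4) = (5.4 - 2)/(4 - 2) × (5.4 - 3)/(4 - 3) × (5.4 - 5)/(4 - 5) × (5.4 - 6)/(4 - 6) = -0.489600
L_3(5.4) = (5.4 - 2)/(5 - 2) × (5.4 - 3)/(5 - 3) × (5.4 - 4)/(5 - 4) × (5.4 - 6)/(5 - 6) = 1.142400
L_4(5.4) = (5.4 - 2)/(6 - 2) × (5.4 - 3)/(6 - 3) × (5.4 - 4)/(6 - 4) × (5.4 - 5)/(6 - 5) = 0.190400

P(5.4) = (-15)×L_0(5.4) + 24×L_1(5.4) + 9×L_2(5.4) + 12×L_3(5.4) + 8×L_4(5.4)
P(5.4) = 15.899200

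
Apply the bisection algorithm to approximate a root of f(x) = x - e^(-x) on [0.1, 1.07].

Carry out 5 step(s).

f(x) = x - e^(-x)
Initial interval: [0.1, 1.07]

Iteration 1:
  c_1 = (0.100000 + 1.070000)/2 = 0.585000
  f(c_1) = f(0.585000) = 0.027894
  f(a) × f(c) < 0, new interval: [0.100000, 0.585000]
Iteration 2:
  c_2 = (0.100000 + 0.585000)/2 = 0.342500
  f(c_2) = f(0.342500) = -0.367493
  f(a) × f(c) ≥ 0, new interval: [0.342500, 0.585000]
Iteration 3:
  c_3 = (0.342500 + 0.585000)/2 = 0.463750
  f(c_3) = f(0.463750) = -0.165171
  f(a) × f(c) ≥ 0, new interval: [0.463750, 0.585000]
Iteration 4:
  c_4 = (0.463750 + 0.585000)/2 = 0.524375
  f(c_4) = f(0.524375) = -0.067550
  f(a) × f(c) ≥ 0, new interval: [0.524375, 0.585000]
Iteration 5:
  c_5 = (0.524375 + 0.585000)/2 = 0.554688
  f(c_5) = f(0.554688) = -0.019564
  f(a) × f(c) ≥ 0, new interval: [0.554688, 0.585000]

After 5 iteration(s), the approximation is c_5 = 0.554688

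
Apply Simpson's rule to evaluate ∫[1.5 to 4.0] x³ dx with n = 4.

f(x) = x³
a = 1.5, b = 4.0, n = 4
h = (b - a)/n = 0.625000

Simpson's rule: (h/3)[f(x₀) + 4f(x₁) + 2f(x₂) + ... + f(xₙ)]

x_0 = 1.5000, f(x_0) = 3.375000, coefficient = 1
x_1 = 2.1250, f(x_1) = 9.595703, coefficient = 4
x_2 = 2.7500, f(x_2) = 20.796875, coefficient = 2
x_3 = 3.3750, f(x_3) = 38.443359, coefficient = 4
x_4 = 4.0000, f(x_4) = 64.000000, coefficient = 1

I ≈ (0.625000/3) × 301.125000 = 62.734375
Exact value: 62.734375
Error: 0.000000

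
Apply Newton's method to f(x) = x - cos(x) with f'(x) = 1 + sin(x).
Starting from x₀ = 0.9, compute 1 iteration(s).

f(x) = x - cos(x)
f'(x) = 1 + sin(x)
x₀ = 0.9

Newton-Raphson formula: x_{n+1} = x_n - f(x_n)/f'(x_n)

Iteration 1:
  f(0.900000) = 0.278390
  f'(0.900000) = 1.783327
  x_1 = 0.900000 - 0.278390/1.783327 = 0.743893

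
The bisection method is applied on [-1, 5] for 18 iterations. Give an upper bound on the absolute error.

Bisection error bound: |error| ≤ (b-a)/2^n
|error| ≤ (5 - (-1))/2^18 = 6/2^18
|error| ≤ 0.0000228882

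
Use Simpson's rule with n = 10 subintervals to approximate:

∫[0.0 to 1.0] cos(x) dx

f(x) = cos(x)
a = 0.0, b = 1.0, n = 10
h = (b - a)/n = 0.100000

Simpson's rule: (h/3)[f(x₀) + 4f(x₁) + 2f(x₂) + ... + f(xₙ)]

x_0 = 0.0000, f(x_0) = 1.000000, coefficient = 1
x_1 = 0.1000, f(x_1) = 0.995004, coefficient = 4
x_2 = 0.2000, f(x_2) = 0.980067, coefficient = 2
x_3 = 0.3000, f(x_3) = 0.955336, coefficient = 4
x_4 = 0.4000, f(x_4) = 0.921061, coefficient = 2
x_5 = 0.5000, f(x_5) = 0.877583, coefficient = 4
x_6 = 0.6000, f(x_6) = 0.825336, coefficient = 2
x_7 = 0.7000, f(x_7) = 0.764842, coefficient = 4
x_8 = 0.8000, f(x_8) = 0.696707, coefficient = 2
x_9 = 0.9000, f(x_9) = 0.621610, coefficient = 4
x_10 = 1.0000, f(x_10) = 0.540302, coefficient = 1

I ≈ (0.100000/3) × 25.244144 = 0.841471
Exact value: 0.841471
Error: 0.000000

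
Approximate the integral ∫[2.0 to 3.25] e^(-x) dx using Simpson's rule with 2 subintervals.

f(x) = e^(-x)
a = 2.0, b = 3.25, n = 2
h = (b - a)/n = 0.625000

Simpson's rule: (h/3)[f(x₀) + 4f(x₁) + 2f(x₂) + ... + f(xₙ)]

x_0 = 2.0000, f(x_0) = 0.135335, coefficient = 1
x_1 = 2.6250, f(x_1) = 0.072440, coefficient = 4
x_2 = 3.2500, f(x_2) = 0.038774, coefficient = 1

I ≈ (0.625000/3) × 0.463869 = 0.096639
Exact value: 0.096561
Error: 0.000078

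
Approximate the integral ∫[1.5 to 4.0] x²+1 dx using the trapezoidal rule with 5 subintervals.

f(x) = x²+1
a = 1.5, b = 4.0, n = 5
h = (b - a)/n = 0.500000

Trapezoidal rule: (h/2)[f(x₀) + 2f(x₁) + 2f(x₂) + ... + f(xₙ)]

x_0 = 1.5000, f(x_0) = 3.250000, coefficient = 1
x_1 = 2.0000, f(x_1) = 5.000000, coefficient = 2
x_2 = 2.5000, f(x_2) = 7.250000, coefficient = 2
x_3 = 3.0000, f(x_3) = 10.000000, coefficient = 2
x_4 = 3.5000, f(x_4) = 13.250000, coefficient = 2
x_5 = 4.0000, f(x_5) = 17.000000, coefficient = 1

I ≈ (0.500000/2) × 91.250000 = 22.812500
Exact value: 22.708333
Error: 0.104167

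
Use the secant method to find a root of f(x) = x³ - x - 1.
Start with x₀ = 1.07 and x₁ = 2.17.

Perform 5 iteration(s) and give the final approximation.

f(x) = x³ - x - 1
x₀ = 1.07, x₁ = 2.17

Secant formula: x_{n+1} = x_n - f(x_n)(x_n - x_{n-1})/(f(x_n) - f(x_{n-1}))

Iteration 1:
  f(1.070000) = -0.844957
  f(2.170000) = 7.048313
  x_2 = 2.170000 - 7.048313×(2.170000 - 1.070000)/(7.048313 - (-0.844957))
       = 1.187753
Iteration 2:
  f(2.170000) = 7.048313
  f(1.187753) = -0.512123
  x_3 = 1.187753 - (-0.512123)×(1.187753 - 2.170000)/(-0.512123 - 7.048313)
       = 1.254287
Iteration 3:
  f(1.187753) = -0.512123
  f(1.254287) = -0.280997
  x_4 = 1.254287 - (-0.280997)×(1.254287 - 1.187753)/(-0.280997 - (-0.512123))
       = 1.335178
Iteration 4:
  f(1.254287) = -0.280997
  f(1.335178) = 0.045045
  x_5 = 1.335178 - 0.045045×(1.335178 - 1.254287)/(0.045045 - (-0.280997))
       = 1.324003
Iteration 5:
  f(1.335178) = 0.045045
  f(1.324003) = -0.003049
  x_6 = 1.324003 - (-0.003049)×(1.324003 - 1.335178)/(-0.003049 - 0.045045)
       = 1.324711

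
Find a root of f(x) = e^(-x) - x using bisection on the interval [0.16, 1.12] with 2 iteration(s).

f(x) = e^(-x) - x
Initial interval: [0.16, 1.12]

Iteration 1:
  c_1 = (0.160000 + 1.120000)/2 = 0.640000
  f(c_1) = f(0.640000) = -0.112708
  f(a) × f(c) < 0, new interval: [0.160000, 0.640000]
Iteration 2:
  c_2 = (0.160000 + 0.640000)/2 = 0.400000
  f(c_2) = f(0.400000) = 0.270320
  f(a) × f(c) ≥ 0, new interval: [0.400000, 0.640000]

After 2 iteration(s), the approximation is c_2 = 0.400000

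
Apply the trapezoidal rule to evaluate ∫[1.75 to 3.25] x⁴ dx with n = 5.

f(x) = x⁴
a = 1.75, b = 3.25, n = 5
h = (b - a)/n = 0.300000

Trapezoidal rule: (h/2)[f(x₀) + 2f(x₁) + 2f(x₂) + ... + f(xₙ)]

x_0 = 1.7500, f(x_0) = 9.378906, coefficient = 1
x_1 = 2.0500, f(x_1) = 17.661006, coefficient = 2
x_2 = 2.3500, f(x_2) = 30.498006, coefficient = 2
x_3 = 2.6500, f(x_3) = 49.315506, coefficient = 2
x_4 = 2.9500, f(x_4) = 75.733506, coefficient = 2
x_5 = 3.2500, f(x_5) = 111.566406, coefficient = 1

I ≈ (0.300000/2) × 467.361363 = 70.104204
Exact value: 69.235547
Error: 0.868657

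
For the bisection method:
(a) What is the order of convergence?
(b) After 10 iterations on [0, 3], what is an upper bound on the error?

(a) Bisection has linear (order 1) convergence; the error is halved each step.

(b) Error bound = (b-a)/2^n = (3 - 0)/2^{10}
    = 3/2^{10}

(a) 1 (linear); (b) error ≤ 2.93e-03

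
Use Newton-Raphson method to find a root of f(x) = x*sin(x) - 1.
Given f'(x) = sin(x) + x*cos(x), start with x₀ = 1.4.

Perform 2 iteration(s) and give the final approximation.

f(x) = x*sin(x) - 1
f'(x) = sin(x) + x*cos(x)
x₀ = 1.4

Newton-Raphson formula: x_{n+1} = x_n - f(x_n)/f'(x_n)

Iteration 1:
  f(1.400000) = 0.379630
  f'(1.400000) = 1.223404
  x_1 = 1.400000 - 0.379630/1.223404 = 1.089694
Iteration 2:
  f(1.089694) = -0.034002
  f'(1.089694) = 1.390749
  x_2 = 1.089694 - (-0.034002)/1.390749 = 1.114143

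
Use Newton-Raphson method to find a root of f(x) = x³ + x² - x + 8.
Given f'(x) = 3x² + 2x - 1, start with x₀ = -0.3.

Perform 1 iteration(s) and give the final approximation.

f(x) = x³ + x² - x + 8
f'(x) = 3x² + 2x - 1
x₀ = -0.3

Newton-Raphson formula: x_{n+1} = x_n - f(x_n)/f'(x_n)

Iteration 1:
  f(-0.300000) = 8.363000
  f'(-0.300000) = -1.330000
  x_1 = -0.300000 - 8.363000/(-1.330000) = 5.987970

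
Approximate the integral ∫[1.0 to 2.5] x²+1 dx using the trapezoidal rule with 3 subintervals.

f(x) = x²+1
a = 1.0, b = 2.5, n = 3
h = (b - a)/n = 0.500000

Trapezoidal rule: (h/2)[f(x₀) + 2f(x₁) + 2f(x₂) + ... + f(xₙ)]

x_0 = 1.0000, f(x_0) = 2.000000, coefficient = 1
x_1 = 1.5000, f(x_1) = 3.250000, coefficient = 2
x_2 = 2.0000, f(x_2) = 5.000000, coefficient = 2
x_3 = 2.5000, f(x_3) = 7.250000, coefficient = 1

I ≈ (0.500000/2) × 25.750000 = 6.437500
Exact value: 6.375000
Error: 0.062500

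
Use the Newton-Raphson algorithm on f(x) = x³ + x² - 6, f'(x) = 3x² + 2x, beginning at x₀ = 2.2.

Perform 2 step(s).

f(x) = x³ + x² - 6
f'(x) = 3x² + 2x
x₀ = 2.2

Newton-Raphson formula: x_{n+1} = x_n - f(x_n)/f'(x_n)

Iteration 1:
  f(2.200000) = 9.488000
  f'(2.200000) = 18.920000
  x_1 = 2.200000 - 9.488000/18.920000 = 1.698520
Iteration 2:
  f(1.698520) = 1.785151
  f'(1.698520) = 12.051952
  x_2 = 1.698520 - 1.785151/12.051952 = 1.550399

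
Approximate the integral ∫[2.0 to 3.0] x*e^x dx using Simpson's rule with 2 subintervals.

f(x) = x*e^x
a = 2.0, b = 3.0, n = 2
h = (b - a)/n = 0.500000

Simpson's rule: (h/3)[f(x₀) + 4f(x₁) + 2f(x₂) + ... + f(xₙ)]

x_0 = 2.0000, f(x_0) = 14.778112, coefficient = 1
x_1 = 2.5000, f(x_1) = 30.456235, coefficient = 4
x_2 = 3.0000, f(x_2) = 60.256611, coefficient = 1

I ≈ (0.500000/3) × 196.859663 = 32.809944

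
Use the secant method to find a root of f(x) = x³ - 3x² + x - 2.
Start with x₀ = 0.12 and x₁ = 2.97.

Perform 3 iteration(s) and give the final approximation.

f(x) = x³ - 3x² + x - 2
x₀ = 0.12, x₁ = 2.97

Secant formula: x_{n+1} = x_n - f(x_n)(x_n - x_{n-1})/(f(x_n) - f(x_{n-1}))

Iteration 1:
  f(0.120000) = -1.921472
  f(2.970000) = 0.705373
  x_2 = 2.970000 - 0.705373×(2.970000 - 0.120000)/(0.705373 - (-1.921472))
       = 2.204704
Iteration 2:
  f(2.970000) = 0.705373
  f(2.204704) = -3.661006
  x_3 = 2.204704 - (-3.661006)×(2.204704 - 2.970000)/(-3.661006 - 0.705373)
       = 2.846369
Iteration 3:
  f(2.204704) = -3.661006
  f(2.846369) = -0.398319
  x_4 = 2.846369 - (-0.398319)×(2.846369 - 2.204704)/(-0.398319 - (-3.661006))
       = 2.924706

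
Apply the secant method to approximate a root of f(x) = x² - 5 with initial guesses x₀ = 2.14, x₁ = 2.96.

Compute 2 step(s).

f(x) = x² - 5
x₀ = 2.14, x₁ = 2.96

Secant formula: x_{n+1} = x_n - f(x_n)(x_n - x_{n-1})/(f(x_n) - f(x_{n-1}))

Iteration 1:
  f(2.140000) = -0.420400
  f(2.960000) = 3.761600
  x_2 = 2.960000 - 3.761600×(2.960000 - 2.140000)/(3.761600 - (-0.420400))
       = 2.222431
Iteration 2:
  f(2.960000) = 3.761600
  f(2.222431) = -0.060799
  x_3 = 2.222431 - (-0.060799)×(2.222431 - 2.960000)/(-0.060799 - 3.761600)
       = 2.234163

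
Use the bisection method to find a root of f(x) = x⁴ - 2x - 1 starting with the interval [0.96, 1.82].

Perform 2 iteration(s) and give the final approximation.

f(x) = x⁴ - 2x - 1
Initial interval: [0.96, 1.82]

Iteration 1:
  c_1 = (0.960000 + 1.820000)/2 = 1.390000
  f(c_1) = f(1.390000) = -0.046990
  f(a) × f(c) ≥ 0, new interval: [1.390000, 1.820000]
Iteration 2:
  c_2 = (1.390000 + 1.820000)/2 = 1.605000
  f(c_2) = f(1.605000) = 2.425905
  f(a) × f(c) < 0, new interval: [1.390000, 1.605000]

After 2 iteration(s), the approximation is c_2 = 1.605000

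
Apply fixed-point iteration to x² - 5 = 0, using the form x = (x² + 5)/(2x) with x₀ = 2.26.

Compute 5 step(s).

Equation: x² - 5 = 0
Fixed-point form: x = (x² + 5)/(2x)
x₀ = 2.26

x_1 = g(2.260000) = 2.236195
x_2 = g(2.236195) = 2.236068
x_3 = g(2.236068) = 2.236068
x_4 = g(2.236068) = 2.236068
x_5 = g(2.236068) = 2.236068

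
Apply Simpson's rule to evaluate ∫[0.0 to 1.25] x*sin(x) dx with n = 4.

f(x) = x*sin(x)
a = 0.0, b = 1.25, n = 4
h = (b - a)/n = 0.312500

Simpson's rule: (h/3)[f(x₀) + 4f(x₁) + 2f(x₂) + ... + f(xₙ)]

x_0 = 0.0000, f(x_0) = 0.000000, coefficient = 1
x_1 = 0.3125, f(x_1) = 0.096075, coefficient = 4
x_2 = 0.6250, f(x_2) = 0.365686, coefficient = 2
x_3 = 0.9375, f(x_3) = 0.755701, coefficient = 4
x_4 = 1.2500, f(x_4) = 1.186231, coefficient = 1

I ≈ (0.312500/3) × 5.324705 = 0.554657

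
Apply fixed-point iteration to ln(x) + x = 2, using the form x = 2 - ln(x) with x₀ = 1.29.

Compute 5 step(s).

Equation: ln(x) + x = 2
Fixed-point form: x = 2 - ln(x)
x₀ = 1.29

x_1 = g(1.290000) = 1.745358
x_2 = g(1.745358) = 1.443040
x_3 = g(1.443040) = 1.633248
x_4 = g(1.633248) = 1.509430
x_5 = g(1.509430) = 1.588268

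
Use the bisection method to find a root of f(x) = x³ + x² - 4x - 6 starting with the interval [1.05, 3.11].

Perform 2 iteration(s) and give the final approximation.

f(x) = x³ + x² - 4x - 6
Initial interval: [1.05, 3.11]

Iteration 1:
  c_1 = (1.050000 + 3.110000)/2 = 2.080000
  f(c_1) = f(2.080000) = -0.994688
  f(a) × f(c) ≥ 0, new interval: [2.080000, 3.110000]
Iteration 2:
  c_2 = (2.080000 + 3.110000)/2 = 2.595000
  f(c_2) = f(2.595000) = 7.828820
  f(a) × f(c) < 0, new interval: [2.080000, 2.595000]

After 2 iteration(s), the approximation is c_2 = 2.595000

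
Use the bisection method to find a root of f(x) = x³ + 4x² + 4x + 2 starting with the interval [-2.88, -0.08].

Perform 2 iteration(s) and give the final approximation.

f(x) = x³ + 4x² + 4x + 2
Initial interval: [-2.88, -0.08]

Iteration 1:
  c_1 = (-2.880000 + (-0.080000))/2 = -1.480000
  f(c_1) = f(-1.480000) = 1.599808
  f(a) × f(c) < 0, new interval: [-2.880000, -1.480000]
Iteration 2:
  c_2 = (-2.880000 + (-1.480000))/2 = -2.180000
  f(c_2) = f(-2.180000) = 1.929368
  f(a) × f(c) < 0, new interval: [-2.880000, -2.180000]

After 2 iteration(s), the approximation is c_2 = -2.180000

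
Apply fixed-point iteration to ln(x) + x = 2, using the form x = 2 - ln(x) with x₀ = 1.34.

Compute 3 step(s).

Equation: ln(x) + x = 2
Fixed-point form: x = 2 - ln(x)
x₀ = 1.34

x_1 = g(1.340000) = 1.707330
x_2 = g(1.707330) = 1.465069
x_3 = g(1.465069) = 1.618098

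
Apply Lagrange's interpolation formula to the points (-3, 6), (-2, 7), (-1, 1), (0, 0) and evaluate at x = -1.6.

Lagrange interpolation formula:
P(x) = Σ yᵢ × Lᵢ(x)
where Lᵢ(x) = Π_{j≠i} (x - xⱼ)/(xᵢ - xⱼ)

L_0(-1.6) = (-1.6 - (-2))/(-3 - (-2)) × (-1.6 - (-1))/(-3 - (-1)) × (-1.6 - 0)/(-3 - 0) = -0.064000
L_1(-1.6) = (-1.6 - (-3))/(-2 - (-3)) × (-1.6 - (-1))/(-2 - (-1)) × (-1.6 - 0)/(-2 - 0) = 0.672000
L_2(-1.6) = (-1.6 - (-3))/(-1 - (-3)) × (-1.6 - (-2))/(-1 - (-2)) × (-1.6 - 0)/(-1 - 0) = 0.448000
L_3(-1.6) = (-1.6 - (-3))/(0 - (-3)) × (-1.6 - (-2))/(0 - (-2)) × (-1.6 - (-1))/(0 - (-1)) = -0.056000

P(-1.6) = 6×L_0(-1.6) + 7×L_1(-1.6) + 1×L_2(-1.6) + 0×L_3(-1.6)
P(-1.6) = 4.768000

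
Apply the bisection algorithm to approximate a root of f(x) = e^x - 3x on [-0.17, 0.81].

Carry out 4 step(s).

f(x) = e^x - 3x
Initial interval: [-0.17, 0.81]

Iteration 1:
  c_1 = (-0.170000 + 0.810000)/2 = 0.320000
  f(c_1) = f(0.320000) = 0.417128
  f(a) × f(c) ≥ 0, new interval: [0.320000, 0.810000]
Iteration 2:
  c_2 = (0.320000 + 0.810000)/2 = 0.565000
  f(c_2) = f(0.565000) = 0.064448
  f(a) × f(c) ≥ 0, new interval: [0.565000, 0.810000]
Iteration 3:
  c_3 = (0.565000 + 0.810000)/2 = 0.687500
  f(c_3) = f(0.687500) = -0.073763
  f(a) × f(c) < 0, new interval: [0.565000, 0.687500]
Iteration 4:
  c_4 = (0.565000 + 0.687500)/2 = 0.626250
  f(c_4) = f(0.626250) = -0.008167
  f(a) × f(c) < 0, new interval: [0.565000, 0.626250]

After 4 iteration(s), the approximation is c_4 = 0.626250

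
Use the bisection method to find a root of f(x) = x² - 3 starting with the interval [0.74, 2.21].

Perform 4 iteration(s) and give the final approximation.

f(x) = x² - 3
Initial interval: [0.74, 2.21]

Iteration 1:
  c_1 = (0.740000 + 2.210000)/2 = 1.475000
  f(c_1) = f(1.475000) = -0.824375
  f(a) × f(c) ≥ 0, new interval: [1.475000, 2.210000]
Iteration 2:
  c_2 = (1.475000 + 2.210000)/2 = 1.842500
  f(c_2) = f(1.842500) = 0.394806
  f(a) × f(c) < 0, new interval: [1.475000, 1.842500]
Iteration 3:
  c_3 = (1.475000 + 1.842500)/2 = 1.658750
  f(c_3) = f(1.658750) = -0.248548
  f(a) × f(c) ≥ 0, new interval: [1.658750, 1.842500]
Iteration 4:
  c_4 = (1.658750 + 1.842500)/2 = 1.750625
  f(c_4) = f(1.750625) = 0.064688
  f(a) × f(c) < 0, new interval: [1.658750, 1.750625]

After 4 iteration(s), the approximation is c_4 = 1.750625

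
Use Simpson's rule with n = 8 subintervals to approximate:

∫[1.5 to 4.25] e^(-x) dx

f(x) = e^(-x)
a = 1.5, b = 4.25, n = 8
h = (b - a)/n = 0.343750

Simpson's rule: (h/3)[f(x₀) + 4f(x₁) + 2f(x₂) + ... + f(xₙ)]

x_0 = 1.5000, f(x_0) = 0.223130, coefficient = 1
x_1 = 1.8438, f(x_1) = 0.158223, coefficient = 4
x_2 = 2.1875, f(x_2) = 0.112197, coefficient = 2
x_3 = 2.5312, f(x_3) = 0.079560, coefficient = 4
x_4 = 2.8750, f(x_4) = 0.056416, coefficient = 2
x_5 = 3.2188, f(x_5) = 0.040005, coefficient = 4
x_6 = 3.5625, f(x_6) = 0.028368, coefficient = 2
x_7 = 3.9062, f(x_7) = 0.020116, coefficient = 4
x_8 = 4.2500, f(x_8) = 0.014264, coefficient = 1

I ≈ (0.343750/3) × 1.822969 = 0.208882
Exact value: 0.208866
Error: 0.000016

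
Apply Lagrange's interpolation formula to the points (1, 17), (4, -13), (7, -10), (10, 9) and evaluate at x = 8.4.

Lagrange interpolation formula:
P(x) = Σ yᵢ × Lᵢ(x)
where Lᵢ(x) = Π_{j≠i} (x - xⱼ)/(xᵢ - xⱼ)

L_0(8.4) = (8.4 - 4)/(1 - 4) × (8.4 - 7)/(1 - 7) × (8.4 - 10)/(1 - 10) = 0.060840
L_1(8.4) = (8.4 - 1)/(4 - 1) × (8.4 - 7)/(4 - 7) × (8.4 - 10)/(4 - 10) = -0.306963
L_2(8.4) = (8.4 - 1)/(7 - 1) × (8.4 - 4)/(7 - 4) × (8.4 - 10)/(7 - 10) = 0.964741
L_3(8.4) = (8.4 - 1)/(10 - 1) × (8.4 - 4)/(10 - 4) × (8.4 - 7)/(10 - 7) = 0.281383

P(8.4) = 17×L_0(8.4) + (-13)×L_1(8.4) + (-10)×L_2(8.4) + 9×L_3(8.4)
P(8.4) = -2.090173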